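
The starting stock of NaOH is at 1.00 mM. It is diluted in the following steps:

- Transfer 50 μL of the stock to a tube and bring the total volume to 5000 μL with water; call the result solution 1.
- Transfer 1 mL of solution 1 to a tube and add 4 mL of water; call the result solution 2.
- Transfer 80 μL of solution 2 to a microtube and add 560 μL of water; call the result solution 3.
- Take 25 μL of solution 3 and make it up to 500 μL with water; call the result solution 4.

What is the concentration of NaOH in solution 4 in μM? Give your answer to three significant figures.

Step 1: 50 μL brought to 5000 μL → factor 5000/50 = 100
Step 2: 1 mL + 4 mL = 5 mL total → factor 5/1 = 5
Step 3: 80 μL + 560 μL = 640 μL total → factor 640/80 = 8
Step 4: 25 μL brought to 500 μL → factor 500/25 = 20
Overall dilution factor = 100 × 5 × 8 × 20 = 80000
Final = 1.00 mM / 80000 = 1.250 × 10^-5 mM = 0.0125 μM

0.0125 μM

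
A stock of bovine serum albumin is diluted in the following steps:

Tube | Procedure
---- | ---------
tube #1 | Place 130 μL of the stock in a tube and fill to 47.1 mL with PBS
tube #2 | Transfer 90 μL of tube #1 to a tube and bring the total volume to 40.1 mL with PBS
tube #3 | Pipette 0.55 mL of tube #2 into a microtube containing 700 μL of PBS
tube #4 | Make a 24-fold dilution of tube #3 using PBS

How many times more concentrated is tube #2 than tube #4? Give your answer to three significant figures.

54.5

Step 1: 130 μL brought to 47.1 mL → factor 47100/130 = 362.31
Step 2: 90 μL brought to 40.1 mL → factor 40100/90 = 445.56
Step 3: 0.55 mL + 700 μL = 1.25 mL total → factor 1.25/0.55 = 2.2727
Step 4: 24-fold → factor 24
Dilution factor to tube #2 = 1.6143 × 10^5; to tube #4 = 8.8052 × 10^6
[tube #2]/[tube #4] = (factor to tube #4)/(factor to tube #2) = 8.8052 × 10^6/1.6143 × 10^5 = 54.5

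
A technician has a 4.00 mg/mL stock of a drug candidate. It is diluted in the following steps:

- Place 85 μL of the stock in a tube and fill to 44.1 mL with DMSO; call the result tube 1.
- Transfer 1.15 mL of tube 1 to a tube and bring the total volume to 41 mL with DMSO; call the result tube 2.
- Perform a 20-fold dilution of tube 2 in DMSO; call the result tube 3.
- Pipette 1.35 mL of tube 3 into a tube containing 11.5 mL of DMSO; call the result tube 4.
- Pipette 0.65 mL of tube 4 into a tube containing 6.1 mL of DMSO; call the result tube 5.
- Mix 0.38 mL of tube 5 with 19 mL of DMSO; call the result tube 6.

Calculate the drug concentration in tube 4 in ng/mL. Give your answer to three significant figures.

Step 1: 85 μL brought to 44.1 mL → factor 44100/85 = 518.82
Step 2: 1.15 mL brought to 41 mL → factor 41/1.15 = 35.652
Step 3: 20-fold → factor 20
Step 4: 1.35 mL + 11.5 mL = 12.85 mL total → factor 12.85/1.35 = 9.5185
Dilution factor through tube 4 = 518.82 × 35.652 × 20 × 9.5185 = 3.5213 × 10^6
[tube 4] = 4.00 mg/mL / 3.5213 × 10^6 = 1.136 × 10^-6 mg/mL = 1.14 ng/mL

1.14 ng/mL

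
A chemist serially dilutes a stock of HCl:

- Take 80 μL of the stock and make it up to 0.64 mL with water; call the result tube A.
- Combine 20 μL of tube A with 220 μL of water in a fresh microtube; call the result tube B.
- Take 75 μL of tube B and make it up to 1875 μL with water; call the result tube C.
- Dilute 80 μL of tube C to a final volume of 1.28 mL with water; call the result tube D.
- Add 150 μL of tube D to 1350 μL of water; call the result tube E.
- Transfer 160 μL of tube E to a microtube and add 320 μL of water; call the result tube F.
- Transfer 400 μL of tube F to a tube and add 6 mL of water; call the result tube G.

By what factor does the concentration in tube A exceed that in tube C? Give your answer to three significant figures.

Step 1: 80 μL brought to 0.64 mL → factor 640/80 = 8
Step 2: 20 μL + 220 μL = 240 μL total → factor 240/20 = 12
Step 3: 75 μL brought to 1875 μL → factor 1875/75 = 25
Dilution factor to tube A = 8; to tube C = 2400
[tube A]/[tube C] = (factor to tube C)/(factor to tube A) = 2400/8 = 300

300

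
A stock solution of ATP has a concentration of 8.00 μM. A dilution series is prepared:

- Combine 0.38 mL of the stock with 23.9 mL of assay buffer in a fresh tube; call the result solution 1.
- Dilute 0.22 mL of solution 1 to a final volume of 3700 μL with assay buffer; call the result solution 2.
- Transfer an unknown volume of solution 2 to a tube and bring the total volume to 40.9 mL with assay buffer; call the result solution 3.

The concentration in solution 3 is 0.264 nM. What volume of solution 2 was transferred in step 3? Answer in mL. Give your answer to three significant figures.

1.45 mL

Step 1: 0.38 mL + 23.9 mL = 24.28 mL total → factor 24.28/0.38 = 63.895
Step 2: 0.22 mL brought to 3700 μL → factor 3.7/0.22 = 16.818
Step 3: v brought to 40.9 mL → factor = 40.9 mL/v
Product of known-step factors = 1074.6
Overall factor = 8.00 μM / (0.264 nM) = 30303
Step-3 factor = 30303 / 1074.6 = 28.2
v = 40.9 mL / 28.2 = 1.45 mL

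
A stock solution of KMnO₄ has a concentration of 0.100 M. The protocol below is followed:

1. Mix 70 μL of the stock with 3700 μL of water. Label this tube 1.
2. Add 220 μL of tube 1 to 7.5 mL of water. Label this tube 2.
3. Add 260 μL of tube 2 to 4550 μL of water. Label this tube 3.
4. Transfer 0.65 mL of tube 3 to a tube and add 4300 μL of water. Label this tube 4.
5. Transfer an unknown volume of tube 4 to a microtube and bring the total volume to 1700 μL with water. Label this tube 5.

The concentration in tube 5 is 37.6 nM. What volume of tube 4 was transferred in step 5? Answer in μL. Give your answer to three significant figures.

170 μL

Step 1: 70 μL + 3700 μL = 3770 μL total → factor 3770/70 = 53.857
Step 2: 220 μL + 7.5 mL = 7720 μL total → factor 7720/220 = 35.091
Step 3: 260 μL + 4550 μL = 4810 μL total → factor 4810/260 = 18.5
Step 4: 0.65 mL + 4300 μL = 4.95 mL total → factor 4.95/0.65 = 7.6154
Step 5: v brought to 1700 μL → factor = 1700 μL/v
Product of known-step factors = 2.6626 × 10^5
Overall factor = 0.100 M / (37.6 nM) = 2.6596 × 10^6
Step-5 factor = 2.6596 × 10^6 / 2.6626 × 10^5 = 9.9887
v = 1700 μL / 9.9887 = 170 μL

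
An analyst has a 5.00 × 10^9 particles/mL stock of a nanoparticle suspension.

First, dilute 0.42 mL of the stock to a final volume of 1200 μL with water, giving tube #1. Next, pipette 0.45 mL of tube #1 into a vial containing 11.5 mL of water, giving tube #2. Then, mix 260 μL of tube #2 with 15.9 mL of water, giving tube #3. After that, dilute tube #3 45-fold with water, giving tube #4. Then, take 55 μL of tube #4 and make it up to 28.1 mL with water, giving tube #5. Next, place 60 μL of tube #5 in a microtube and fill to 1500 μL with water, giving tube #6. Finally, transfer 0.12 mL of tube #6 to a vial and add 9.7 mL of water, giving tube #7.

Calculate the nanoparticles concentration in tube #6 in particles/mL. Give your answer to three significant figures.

Step 1: 0.42 mL brought to 1200 μL → factor 1.2/0.42 = 2.8571
Step 2: 0.45 mL + 11.5 mL = 11.95 mL total → factor 11.95/0.45 = 26.556
Step 3: 260 μL + 15.9 mL = 16160 μL total → factor 16160/260 = 62.154
Step 4: 45-fold → factor 45
Step 5: 55 μL brought to 28.1 mL → factor 28100/55 = 510.91
Step 6: 60 μL brought to 1500 μL → factor 1500/60 = 25
Dilution factor through tube #6 = 2.8571 × 26.556 × 62.154 × 45 × 510.91 × 25 = 2.7105 × 10^9
[tube #6] = 5.00 × 10^9 particles/mL / 2.7105 × 10^9 = 1.84 particles/mL

1.84 particles/mL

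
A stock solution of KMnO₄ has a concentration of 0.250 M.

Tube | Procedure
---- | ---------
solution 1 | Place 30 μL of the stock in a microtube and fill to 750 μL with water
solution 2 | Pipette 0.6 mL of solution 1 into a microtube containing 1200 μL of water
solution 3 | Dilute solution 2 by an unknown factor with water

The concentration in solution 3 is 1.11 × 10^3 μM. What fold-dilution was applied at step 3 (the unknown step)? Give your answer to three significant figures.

3.00-fold

Step 1: 30 μL brought to 750 μL → factor 750/30 = 25
Step 2: 0.6 mL + 1200 μL = 1.8 mL total → factor 1.8/0.6 = 3
Step 3: unknown factor x
Product of known-step factors = 75
Overall factor = 0.250 M / (1.11 × 10^3 μM) = 225.23
x = 225.23 / 75 = 3.00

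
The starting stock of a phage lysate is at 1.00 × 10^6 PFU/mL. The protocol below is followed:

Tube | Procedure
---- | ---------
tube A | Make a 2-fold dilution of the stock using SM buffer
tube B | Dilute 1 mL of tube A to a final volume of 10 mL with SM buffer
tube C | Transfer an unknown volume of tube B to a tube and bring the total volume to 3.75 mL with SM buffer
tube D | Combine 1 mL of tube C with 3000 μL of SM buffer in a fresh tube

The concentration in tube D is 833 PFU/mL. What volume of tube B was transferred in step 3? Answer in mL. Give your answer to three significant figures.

Step 1: 2-fold → factor 2
Step 2: 1 mL brought to 10 mL → factor 10/1 = 10
Step 3: v brought to 3.75 mL → factor = 3.75 mL/v
Step 4: 1 mL + 3000 μL = 4 mL total → factor 4/1 = 4
Product of known-step factors = 80
Overall factor = 1.00 × 10^6 PFU/mL / (833 PFU/mL) = 1200.5
Step-3 factor = 1200.5 / 80 = 15.006
v = 3.75 mL / 15.006 = 0.250 mL

0.250 mL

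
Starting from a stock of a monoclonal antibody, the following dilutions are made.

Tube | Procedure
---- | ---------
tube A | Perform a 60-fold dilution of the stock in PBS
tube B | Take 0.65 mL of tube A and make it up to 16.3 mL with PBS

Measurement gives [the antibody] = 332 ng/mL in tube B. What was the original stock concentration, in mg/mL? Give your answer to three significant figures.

Step 1: 60-fold → factor 60
Step 2: 0.65 mL brought to 16.3 mL → factor 16.3/0.65 = 25.077
Overall dilution factor = 60 × 25.077 = 1504.6
Stock = 332 ng/mL × 1504.6 = 4.995 × 10^5 ng/mL = 0.500 mg/mL

0.500 mg/mL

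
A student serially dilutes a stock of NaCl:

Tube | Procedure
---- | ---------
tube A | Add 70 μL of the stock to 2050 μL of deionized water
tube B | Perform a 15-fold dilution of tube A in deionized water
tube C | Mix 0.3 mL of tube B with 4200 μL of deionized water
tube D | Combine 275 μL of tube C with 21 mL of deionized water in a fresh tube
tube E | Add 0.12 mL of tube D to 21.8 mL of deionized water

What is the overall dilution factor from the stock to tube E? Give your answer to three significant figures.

Step 1: 70 μL + 2050 μL = 2120 μL total → factor 2120/70 = 30.286
Step 2: 15-fold → factor 15
Step 3: 0.3 mL + 4200 μL = 4.5 mL total → factor 4.5/0.3 = 15
Step 4: 275 μL + 21 mL = 21275 μL total → factor 21275/275 = 77.364
Step 5: 0.12 mL + 21.8 mL = 21.92 mL total → factor 21.92/0.12 = 182.67
Overall dilution factor = 30.286 × 15 × 15 × 77.364 × 182.67 = 9.6298 × 10^7

9.63 × 10^7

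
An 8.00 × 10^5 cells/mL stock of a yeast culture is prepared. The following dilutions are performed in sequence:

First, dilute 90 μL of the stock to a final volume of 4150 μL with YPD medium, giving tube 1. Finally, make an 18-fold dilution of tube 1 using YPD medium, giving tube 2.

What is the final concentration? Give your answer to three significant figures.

Step 1: 90 μL brought to 4150 μL → factor 4150/90 = 46.111
Step 2: 18-fold → factor 18
Overall dilution factor = 46.111 × 18 = 830
Final = 8.00 × 10^5 cells/mL / 830 = 964 cells/mL

964 cells/mL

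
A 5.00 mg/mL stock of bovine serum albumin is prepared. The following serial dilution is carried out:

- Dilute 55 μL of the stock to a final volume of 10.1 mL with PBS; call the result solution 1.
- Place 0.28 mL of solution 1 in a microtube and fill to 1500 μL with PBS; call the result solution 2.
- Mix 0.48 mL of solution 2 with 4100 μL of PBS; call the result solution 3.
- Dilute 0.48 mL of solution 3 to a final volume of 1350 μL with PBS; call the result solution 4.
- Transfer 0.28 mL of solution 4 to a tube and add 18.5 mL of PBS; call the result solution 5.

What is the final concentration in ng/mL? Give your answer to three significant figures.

Step 1: 55 μL brought to 10.1 mL → factor 10100/55 = 183.64
Step 2: 0.28 mL brought to 1500 μL → factor 1.5/0.28 = 5.3571
Step 3: 0.48 mL + 4100 μL = 4.58 mL total → factor 4.58/0.48 = 9.5417
Step 4: 0.48 mL brought to 1350 μL → factor 1.35/0.48 = 2.8125
Step 5: 0.28 mL + 18.5 mL = 18.78 mL total → factor 18.78/0.28 = 67.071
Overall dilution factor = 183.64 × 5.3571 × 9.5417 × 2.8125 × 67.071 = 1.7707 × 10^6
Final = 5.00 mg/mL / 1.7707 × 10^6 = 2.824 × 10^-6 mg/mL = 2.82 ng/mL

2.82 ng/mL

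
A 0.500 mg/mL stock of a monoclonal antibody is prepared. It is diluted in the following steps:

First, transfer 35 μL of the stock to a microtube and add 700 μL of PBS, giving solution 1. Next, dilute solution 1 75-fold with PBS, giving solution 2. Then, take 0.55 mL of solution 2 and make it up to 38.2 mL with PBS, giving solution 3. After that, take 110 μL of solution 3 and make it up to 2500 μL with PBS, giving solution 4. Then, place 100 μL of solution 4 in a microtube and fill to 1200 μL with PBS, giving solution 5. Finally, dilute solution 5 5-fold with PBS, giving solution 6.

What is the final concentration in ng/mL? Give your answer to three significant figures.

0.00335 ng/mL

Step 1: 35 μL + 700 μL = 735 μL total → factor 735/35 = 21
Step 2: 75-fold → factor 75
Step 3: 0.55 mL brought to 38.2 mL → factor 38.2/0.55 = 69.455
Step 4: 110 μL brought to 2500 μL → factor 2500/110 = 22.727
Step 5: 100 μL brought to 1200 μL → factor 1200/100 = 12
Step 6: 5-fold → factor 5
Overall dilution factor = 21 × 75 × 69.455 × 22.727 × 12 × 5 = 1.4917 × 10^8
Final = 0.500 mg/mL / 1.4917 × 10^8 = 3.352 × 10^-9 mg/mL = 0.00335 ng/mL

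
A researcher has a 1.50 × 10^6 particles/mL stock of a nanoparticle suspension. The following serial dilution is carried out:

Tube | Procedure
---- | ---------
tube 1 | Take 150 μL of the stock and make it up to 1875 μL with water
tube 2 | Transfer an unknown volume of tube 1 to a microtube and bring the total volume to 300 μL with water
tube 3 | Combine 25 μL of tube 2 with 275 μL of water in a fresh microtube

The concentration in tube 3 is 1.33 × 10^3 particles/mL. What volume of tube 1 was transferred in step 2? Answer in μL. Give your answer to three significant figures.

39.9 μL

Step 1: 150 μL brought to 1875 μL → factor 1875/150 = 12.5
Step 2: v brought to 300 μL → factor = 300 μL/v
Step 3: 25 μL + 275 μL = 300 μL total → factor 300/25 = 12
Product of known-step factors = 150
Overall factor = 1.50 × 10^6 particles/mL / (1.33 × 10^3 particles/mL) = 1127.8
Step-2 factor = 1127.8 / 150 = 7.5188
v = 300 μL / 7.5188 = 39.9 μL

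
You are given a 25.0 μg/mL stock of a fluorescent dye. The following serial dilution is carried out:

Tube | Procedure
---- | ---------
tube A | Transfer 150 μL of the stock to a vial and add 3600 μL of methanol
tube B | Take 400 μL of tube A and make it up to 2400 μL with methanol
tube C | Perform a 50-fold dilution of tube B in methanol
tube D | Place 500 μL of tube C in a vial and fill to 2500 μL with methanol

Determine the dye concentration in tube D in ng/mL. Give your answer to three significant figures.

0.667 ng/mL

Step 1: 150 μL + 3600 μL = 3750 μL total → factor 3750/150 = 25
Step 2: 400 μL brought to 2400 μL → factor 2400/400 = 6
Step 3: 50-fold → factor 50
Step 4: 500 μL brought to 2500 μL → factor 2500/500 = 5
Overall dilution factor = 25 × 6 × 50 × 5 = 37500
Final = 25.0 μg/mL / 37500 = 0.0006667 μg/mL = 0.667 ng/mL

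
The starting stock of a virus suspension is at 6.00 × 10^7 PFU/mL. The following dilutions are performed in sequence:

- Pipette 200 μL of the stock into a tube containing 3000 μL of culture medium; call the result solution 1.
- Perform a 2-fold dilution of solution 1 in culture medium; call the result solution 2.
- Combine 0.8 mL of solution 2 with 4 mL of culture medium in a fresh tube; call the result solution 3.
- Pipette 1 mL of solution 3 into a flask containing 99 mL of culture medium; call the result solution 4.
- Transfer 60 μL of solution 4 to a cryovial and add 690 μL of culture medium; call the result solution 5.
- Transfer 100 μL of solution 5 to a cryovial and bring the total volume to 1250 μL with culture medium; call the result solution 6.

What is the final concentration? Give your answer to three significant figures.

Step 1: 200 μL + 3000 μL = 3200 μL total → factor 3200/200 = 16
Step 2: 2-fold → factor 2
Step 3: 0.8 mL + 4 mL = 4.8 mL total → factor 4.8/0.8 = 6
Step 4: 1 mL + 99 mL = 100 mL total → factor 100/1 = 100
Step 5: 60 μL + 690 μL = 750 μL total → factor 750/60 = 12.5
Step 6: 100 μL brought to 1250 μL → factor 1250/100 = 12.5
Overall dilution factor = 16 × 2 × 6 × 100 × 12.5 × 12.5 = 3 × 10^6
Final = 6.00 × 10^7 PFU/mL / 3 × 10^6 = 20.0 PFU/mL

20.0 PFU/mL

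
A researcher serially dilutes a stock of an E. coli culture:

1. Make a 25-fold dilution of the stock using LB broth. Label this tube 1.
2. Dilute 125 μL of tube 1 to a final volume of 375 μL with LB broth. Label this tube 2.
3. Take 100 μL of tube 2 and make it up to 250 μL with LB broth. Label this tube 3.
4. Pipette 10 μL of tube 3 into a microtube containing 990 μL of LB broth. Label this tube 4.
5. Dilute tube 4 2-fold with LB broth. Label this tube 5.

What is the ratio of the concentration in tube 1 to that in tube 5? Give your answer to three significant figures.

Step 1: 25-fold → factor 25
Step 2: 125 μL brought to 375 μL → factor 375/125 = 3
Step 3: 100 μL brought to 250 μL → factor 250/100 = 2.5
Step 4: 10 μL + 990 μL = 1000 μL total → factor 1000/10 = 100
Step 5: 2-fold → factor 2
Dilution factor to tube 1 = 25; to tube 5 = 37500
[tube 1]/[tube 5] = (factor to tube 5)/(factor to tube 1) = 37500/25 = 1.50 × 10^3

1.50 × 10^3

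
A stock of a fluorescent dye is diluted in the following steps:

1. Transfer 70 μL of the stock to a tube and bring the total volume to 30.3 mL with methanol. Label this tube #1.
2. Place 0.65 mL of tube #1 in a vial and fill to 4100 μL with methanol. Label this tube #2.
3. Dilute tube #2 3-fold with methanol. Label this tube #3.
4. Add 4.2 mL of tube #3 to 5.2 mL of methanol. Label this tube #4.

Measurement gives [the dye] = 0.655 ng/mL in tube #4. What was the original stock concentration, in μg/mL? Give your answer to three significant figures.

12.0 μg/mL

Step 1: 70 μL brought to 30.3 mL → factor 30300/70 = 432.86
Step 2: 0.65 mL brought to 4100 μL → factor 4.1/0.65 = 6.3077
Step 3: 3-fold → factor 3
Step 4: 4.2 mL + 5.2 mL = 9.4 mL total → factor 9.4/4.2 = 2.2381
Overall dilution factor = 432.86 × 6.3077 × 3 × 2.2381 = 18332
Stock = 0.655 ng/mL × 18332 = 1.201 × 10^4 ng/mL = 12.0 μg/mL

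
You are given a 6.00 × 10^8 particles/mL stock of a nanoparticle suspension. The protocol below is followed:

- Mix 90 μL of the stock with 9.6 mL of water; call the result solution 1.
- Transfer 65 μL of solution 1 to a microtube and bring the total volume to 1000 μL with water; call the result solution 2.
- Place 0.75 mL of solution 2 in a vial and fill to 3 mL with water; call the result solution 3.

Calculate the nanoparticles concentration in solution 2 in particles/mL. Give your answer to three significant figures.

3.62 × 10^5 particles/mL

Step 1: 90 μL + 9.6 mL = 9690 μL total → factor 9690/90 = 107.67
Step 2: 65 μL brought to 1000 μL → factor 1000/65 = 15.385
Dilution factor through solution 2 = 107.67 × 15.385 = 1656.4
[solution 2] = 6.00 × 10^8 particles/mL / 1656.4 = 3.62 × 10^5 particles/mL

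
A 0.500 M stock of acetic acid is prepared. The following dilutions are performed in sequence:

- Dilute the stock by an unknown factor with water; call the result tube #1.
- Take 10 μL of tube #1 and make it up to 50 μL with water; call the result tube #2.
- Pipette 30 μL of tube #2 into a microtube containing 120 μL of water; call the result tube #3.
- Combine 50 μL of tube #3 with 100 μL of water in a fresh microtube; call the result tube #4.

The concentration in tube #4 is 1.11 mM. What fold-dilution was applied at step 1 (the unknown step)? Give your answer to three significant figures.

6.01-fold

Step 1: unknown factor x
Step 2: 10 μL brought to 50 μL → factor 50/10 = 5
Step 3: 30 μL + 120 μL = 150 μL total → factor 150/30 = 5
Step 4: 50 μL + 100 μL = 150 μL total → factor 150/50 = 3
Product of known-step factors = 75
Overall factor = 0.500 M / (1.11 mM) = 450.45
x = 450.45 / 75 = 6.01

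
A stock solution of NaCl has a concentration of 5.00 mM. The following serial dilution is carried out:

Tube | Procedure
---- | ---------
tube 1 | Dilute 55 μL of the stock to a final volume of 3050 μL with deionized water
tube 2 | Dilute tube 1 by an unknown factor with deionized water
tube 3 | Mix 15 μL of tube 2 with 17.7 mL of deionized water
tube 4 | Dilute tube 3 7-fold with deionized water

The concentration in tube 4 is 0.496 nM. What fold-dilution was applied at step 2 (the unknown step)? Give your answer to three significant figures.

22.0-fold

Step 1: 55 μL brought to 3050 μL → factor 3050/55 = 55.455
Step 2: unknown factor x
Step 3: 15 μL + 17.7 mL = 17715 μL total → factor 17715/15 = 1181
Step 4: 7-fold → factor 7
Product of known-step factors = 4.5844 × 10^5
Overall factor = 5.00 mM / (0.496 nM) = 1.0081 × 10^7
x = 1.0081 × 10^7 / 4.5844 × 10^5 = 22.0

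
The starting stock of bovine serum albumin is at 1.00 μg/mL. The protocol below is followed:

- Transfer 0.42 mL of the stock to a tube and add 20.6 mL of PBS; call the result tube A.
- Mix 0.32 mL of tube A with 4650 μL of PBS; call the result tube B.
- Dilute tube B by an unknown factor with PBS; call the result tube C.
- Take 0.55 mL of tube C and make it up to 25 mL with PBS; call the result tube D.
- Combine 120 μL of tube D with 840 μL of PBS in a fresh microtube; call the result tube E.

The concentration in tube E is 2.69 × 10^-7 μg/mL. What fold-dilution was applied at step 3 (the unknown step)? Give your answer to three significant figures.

13.2-fold

Step 1: 0.42 mL + 20.6 mL = 21.02 mL total → factor 21.02/0.42 = 50.048
Step 2: 0.32 mL + 4650 μL = 4.97 mL total → factor 4.97/0.32 = 15.531
Step 3: unknown factor x
Step 4: 0.55 mL brought to 25 mL → factor 25/0.55 = 45.455
Step 5: 120 μL + 840 μL = 960 μL total → factor 960/120 = 8
Product of known-step factors = 2.8266 × 10^5
Overall factor = 1.00 μg/mL / (2.69 × 10^-7 μg/mL) = 3.7175 × 10^6
x = 3.7175 × 10^6 / 2.8266 × 10^5 = 13.2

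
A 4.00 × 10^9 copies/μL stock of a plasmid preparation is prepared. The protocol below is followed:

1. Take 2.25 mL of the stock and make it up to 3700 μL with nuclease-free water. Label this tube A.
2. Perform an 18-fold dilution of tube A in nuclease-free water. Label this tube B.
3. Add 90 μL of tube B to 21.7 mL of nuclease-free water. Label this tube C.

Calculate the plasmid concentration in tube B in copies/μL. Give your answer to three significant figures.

Step 1: 2.25 mL brought to 3700 μL → factor 3.7/2.25 = 1.6444
Step 2: 18-fold → factor 18
Dilution factor through tube B = 1.6444 × 18 = 29.6
[tube B] = 4.00 × 10^9 copies/μL / 29.6 = 1.35 × 10^8 copies/μL

1.35 × 10^8 copies/μL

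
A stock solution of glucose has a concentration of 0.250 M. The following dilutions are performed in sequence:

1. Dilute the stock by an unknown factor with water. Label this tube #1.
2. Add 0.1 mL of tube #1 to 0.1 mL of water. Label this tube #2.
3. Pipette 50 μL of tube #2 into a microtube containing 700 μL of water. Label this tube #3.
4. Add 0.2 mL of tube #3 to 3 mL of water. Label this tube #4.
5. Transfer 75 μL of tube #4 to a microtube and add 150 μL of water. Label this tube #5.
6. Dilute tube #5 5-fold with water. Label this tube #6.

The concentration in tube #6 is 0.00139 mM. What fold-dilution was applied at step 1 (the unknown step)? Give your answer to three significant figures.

Step 1: unknown factor x
Step 2: 0.1 mL + 0.1 mL = 0.2 mL total → factor 0.2/0.1 = 2
Step 3: 50 μL + 700 μL = 750 μL total → factor 750/50 = 15
Step 4: 0.2 mL + 3 mL = 3.2 mL total → factor 3.2/0.2 = 16
Step 5: 75 μL + 150 μL = 225 μL total → factor 225/75 = 3
Step 6: 5-fold → factor 5
Product of known-step factors = 7200
Overall factor = 0.250 M / (0.00139 mM) = 1.7986 × 10^5
x = 1.7986 × 10^5 / 7200 = 25.0

25.0-fold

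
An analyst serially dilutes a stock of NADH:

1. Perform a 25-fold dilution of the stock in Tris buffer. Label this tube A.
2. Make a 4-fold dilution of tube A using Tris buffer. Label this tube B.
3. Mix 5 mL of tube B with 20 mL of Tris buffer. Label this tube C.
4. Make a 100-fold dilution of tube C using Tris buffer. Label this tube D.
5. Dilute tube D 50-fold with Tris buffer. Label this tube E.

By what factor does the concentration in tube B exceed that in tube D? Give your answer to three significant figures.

500

Step 1: 25-fold → factor 25
Step 2: 4-fold → factor 4
Step 3: 5 mL + 20 mL = 25 mL total → factor 25/5 = 5
Step 4: 100-fold → factor 100
Dilution factor to tube B = 100; to tube D = 50000
[tube B]/[tube D] = (factor to tube D)/(factor to tube B) = 50000/100 = 500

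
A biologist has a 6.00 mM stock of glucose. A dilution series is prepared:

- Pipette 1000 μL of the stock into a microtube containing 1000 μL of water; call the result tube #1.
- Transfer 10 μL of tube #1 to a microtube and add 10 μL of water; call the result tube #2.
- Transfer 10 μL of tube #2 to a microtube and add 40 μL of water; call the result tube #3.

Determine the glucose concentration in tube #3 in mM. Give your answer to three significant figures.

0.300 mM

Step 1: 1000 μL + 1000 μL = 2000 μL total → factor 2000/1000 = 2
Step 2: 10 μL + 10 μL = 20 μL total → factor 20/10 = 2
Step 3: 10 μL + 40 μL = 50 μL total → factor 50/10 = 5
Overall dilution factor = 2 × 2 × 5 = 20
Final = 6.00 mM / 20 = 0.300 mM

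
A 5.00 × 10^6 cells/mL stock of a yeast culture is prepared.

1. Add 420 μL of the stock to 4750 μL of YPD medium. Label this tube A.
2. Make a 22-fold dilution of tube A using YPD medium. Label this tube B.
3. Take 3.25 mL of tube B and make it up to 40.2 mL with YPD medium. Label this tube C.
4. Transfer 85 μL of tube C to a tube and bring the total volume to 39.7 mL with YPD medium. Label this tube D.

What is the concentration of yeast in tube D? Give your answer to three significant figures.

3.20 cells/mL

Step 1: 420 μL + 4750 μL = 5170 μL total → factor 5170/420 = 12.31
Step 2: 22-fold → factor 22
Step 3: 3.25 mL brought to 40.2 mL → factor 40.2/3.25 = 12.369
Step 4: 85 μL brought to 39.7 mL → factor 39700/85 = 467.06
Overall dilution factor = 12.31 × 22 × 12.369 × 467.06 = 1.5645 × 10^6
Final = 5.00 × 10^6 cells/mL / 1.5645 × 10^6 = 3.20 cells/mL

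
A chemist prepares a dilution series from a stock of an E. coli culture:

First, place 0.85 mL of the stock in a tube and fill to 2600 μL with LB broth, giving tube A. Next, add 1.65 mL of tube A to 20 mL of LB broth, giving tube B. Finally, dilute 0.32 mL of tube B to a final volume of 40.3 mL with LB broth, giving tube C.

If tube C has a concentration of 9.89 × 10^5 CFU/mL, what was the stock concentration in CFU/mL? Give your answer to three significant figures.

5.00 × 10^9 CFU/mL

Step 1: 0.85 mL brought to 2600 μL → factor 2.6/0.85 = 3.0588
Step 2: 1.65 mL + 20 mL = 21.65 mL total → factor 21.65/1.65 = 13.121
Step 3: 0.32 mL brought to 40.3 mL → factor 40.3/0.32 = 125.94
Overall dilution factor = 3.0588 × 13.121 × 125.94 = 5054.6
Stock = 9.89 × 10^5 CFU/mL × 5054.6 = 5.00 × 10^9 CFU/mL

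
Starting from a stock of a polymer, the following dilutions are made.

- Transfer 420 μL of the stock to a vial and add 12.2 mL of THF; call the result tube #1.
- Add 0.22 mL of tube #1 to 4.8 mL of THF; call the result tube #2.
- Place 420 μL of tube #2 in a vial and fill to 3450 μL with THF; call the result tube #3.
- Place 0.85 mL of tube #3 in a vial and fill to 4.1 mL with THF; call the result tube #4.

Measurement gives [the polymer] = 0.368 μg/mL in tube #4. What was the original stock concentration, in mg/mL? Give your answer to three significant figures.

Step 1: 420 μL + 12.2 mL = 12620 μL total → factor 12620/420 = 30.048
Step 2: 0.22 mL + 4.8 mL = 5.02 mL total → factor 5.02/0.22 = 22.818
Step 3: 420 μL brought to 3450 μL → factor 3450/420 = 8.2143
Step 4: 0.85 mL brought to 4.1 mL → factor 4.1/0.85 = 4.8235
Overall dilution factor = 30.048 × 22.818 × 8.2143 × 4.8235 = 27166
Stock = 0.368 μg/mL × 27166 = 9997 μg/mL = 10.0 mg/mL

10.0 mg/mL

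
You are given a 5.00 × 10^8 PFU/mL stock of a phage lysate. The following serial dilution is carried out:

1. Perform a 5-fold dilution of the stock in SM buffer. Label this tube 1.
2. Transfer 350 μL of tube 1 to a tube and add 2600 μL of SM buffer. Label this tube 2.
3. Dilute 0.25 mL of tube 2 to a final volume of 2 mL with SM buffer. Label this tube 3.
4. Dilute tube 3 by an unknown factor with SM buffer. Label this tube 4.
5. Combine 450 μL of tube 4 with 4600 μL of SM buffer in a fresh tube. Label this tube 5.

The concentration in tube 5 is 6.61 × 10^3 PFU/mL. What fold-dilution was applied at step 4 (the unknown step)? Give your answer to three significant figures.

20.0-fold

Step 1: 5-fold → factor 5
Step 2: 350 μL + 2600 μL = 2950 μL total → factor 2950/350 = 8.4286
Step 3: 0.25 mL brought to 2 mL → factor 2/0.25 = 8
Step 4: unknown factor x
Step 5: 450 μL + 4600 μL = 5050 μL total → factor 5050/450 = 11.222
Product of known-step factors = 3783.5
Overall factor = 5.00 × 10^8 PFU/mL / (6.61 × 10^3 PFU/mL) = 75643
x = 75643 / 3783.5 = 20.0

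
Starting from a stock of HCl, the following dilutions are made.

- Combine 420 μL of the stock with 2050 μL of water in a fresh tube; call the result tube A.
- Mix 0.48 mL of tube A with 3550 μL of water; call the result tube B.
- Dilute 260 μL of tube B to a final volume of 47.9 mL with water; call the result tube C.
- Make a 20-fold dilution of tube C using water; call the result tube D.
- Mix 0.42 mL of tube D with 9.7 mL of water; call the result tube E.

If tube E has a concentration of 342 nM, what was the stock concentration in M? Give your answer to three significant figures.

Step 1: 420 μL + 2050 μL = 2470 μL total → factor 2470/420 = 5.881
Step 2: 0.48 mL + 3550 μL = 4.03 mL total → factor 4.03/0.48 = 8.3958
Step 3: 260 μL brought to 47.9 mL → factor 47900/260 = 184.23
Step 4: 20-fold → factor 20
Step 5: 0.42 mL + 9.7 mL = 10.12 mL total → factor 10.12/0.42 = 24.095
Overall dilution factor = 5.881 × 8.3958 × 184.23 × 20 × 24.095 = 4.3836 × 10^6
Stock = 342 nM × 4.3836 × 10^6 = 1.499 × 10^9 nM = 1.50 M

1.50 M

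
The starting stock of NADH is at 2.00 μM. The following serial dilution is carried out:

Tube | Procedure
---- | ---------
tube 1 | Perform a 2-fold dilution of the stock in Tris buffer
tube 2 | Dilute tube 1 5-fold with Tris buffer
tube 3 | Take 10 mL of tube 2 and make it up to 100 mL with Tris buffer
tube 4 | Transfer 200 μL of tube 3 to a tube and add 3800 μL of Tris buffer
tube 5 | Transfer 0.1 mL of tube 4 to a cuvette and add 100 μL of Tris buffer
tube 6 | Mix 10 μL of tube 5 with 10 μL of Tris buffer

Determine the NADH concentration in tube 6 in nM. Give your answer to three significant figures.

Step 1: 2-fold → factor 2
Step 2: 5-fold → factor 5
Step 3: 10 mL brought to 100 mL → factor 100/10 = 10
Step 4: 200 μL + 3800 μL = 4000 μL total → factor 4000/200 = 20
Step 5: 0.1 mL + 100 μL = 0.2 mL total → factor 0.2/0.1 = 2
Step 6: 10 μL + 10 μL = 20 μL total → factor 20/10 = 2
Overall dilution factor = 2 × 5 × 10 × 20 × 2 × 2 = 8000
Final = 2.00 μM / 8000 = 0.0002500 μM = 0.250 nM

0.250 nM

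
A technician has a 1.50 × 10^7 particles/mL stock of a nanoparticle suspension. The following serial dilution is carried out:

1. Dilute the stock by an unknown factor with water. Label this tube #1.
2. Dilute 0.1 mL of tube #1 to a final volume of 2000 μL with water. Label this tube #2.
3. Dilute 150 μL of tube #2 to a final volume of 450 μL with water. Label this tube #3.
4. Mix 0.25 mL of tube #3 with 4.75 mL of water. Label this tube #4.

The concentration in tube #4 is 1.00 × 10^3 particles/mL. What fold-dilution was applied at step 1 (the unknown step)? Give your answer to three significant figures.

12.5-fold

Step 1: unknown factor x
Step 2: 0.1 mL brought to 2000 μL → factor 2/0.1 = 20
Step 3: 150 μL brought to 450 μL → factor 450/150 = 3
Step 4: 0.25 mL + 4.75 mL = 5 mL total → factor 5/0.25 = 20
Product of known-step factors = 1200
Overall factor = 1.50 × 10^7 particles/mL / (1.00 × 10^3 particles/mL) = 15000
x = 15000 / 1200 = 12.5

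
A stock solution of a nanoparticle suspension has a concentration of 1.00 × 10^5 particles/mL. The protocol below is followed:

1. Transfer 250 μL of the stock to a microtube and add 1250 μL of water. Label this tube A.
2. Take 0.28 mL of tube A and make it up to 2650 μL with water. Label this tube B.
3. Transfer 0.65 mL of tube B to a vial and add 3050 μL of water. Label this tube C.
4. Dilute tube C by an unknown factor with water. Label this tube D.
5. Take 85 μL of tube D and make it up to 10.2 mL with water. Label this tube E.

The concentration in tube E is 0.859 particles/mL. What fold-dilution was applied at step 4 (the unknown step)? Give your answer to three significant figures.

3.00-fold

Step 1: 250 μL + 1250 μL = 1500 μL total → factor 1500/250 = 6
Step 2: 0.28 mL brought to 2650 μL → factor 2.65/0.28 = 9.4643
Step 3: 0.65 mL + 3050 μL = 3.7 mL total → factor 3.7/0.65 = 5.6923
Step 4: unknown factor x
Step 5: 85 μL brought to 10.2 mL → factor 10200/85 = 120
Product of known-step factors = 38789
Overall factor = 1.00 × 10^5 particles/mL / (0.859 particles/mL) = 1.1641 × 10^5
x = 1.1641 × 10^5 / 38789 = 3.00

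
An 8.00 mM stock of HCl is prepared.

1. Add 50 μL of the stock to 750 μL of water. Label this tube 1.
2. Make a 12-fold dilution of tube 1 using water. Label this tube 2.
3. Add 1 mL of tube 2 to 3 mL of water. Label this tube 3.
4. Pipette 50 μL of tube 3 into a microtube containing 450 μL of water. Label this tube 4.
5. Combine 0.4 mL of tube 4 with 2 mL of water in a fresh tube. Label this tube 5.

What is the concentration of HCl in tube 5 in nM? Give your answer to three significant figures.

Step 1: 50 μL + 750 μL = 800 μL total → factor 800/50 = 16
Step 2: 12-fold → factor 12
Step 3: 1 mL + 3 mL = 4 mL total → factor 4/1 = 4
Step 4: 50 μL + 450 μL = 500 μL total → factor 500/50 = 10
Step 5: 0.4 mL + 2 mL = 2.4 mL total → factor 2.4/0.4 = 6
Overall dilution factor = 16 × 12 × 4 × 10 × 6 = 46080
Final = 8.00 mM / 46080 = 0.0001736 mM = 174 nM

174 nM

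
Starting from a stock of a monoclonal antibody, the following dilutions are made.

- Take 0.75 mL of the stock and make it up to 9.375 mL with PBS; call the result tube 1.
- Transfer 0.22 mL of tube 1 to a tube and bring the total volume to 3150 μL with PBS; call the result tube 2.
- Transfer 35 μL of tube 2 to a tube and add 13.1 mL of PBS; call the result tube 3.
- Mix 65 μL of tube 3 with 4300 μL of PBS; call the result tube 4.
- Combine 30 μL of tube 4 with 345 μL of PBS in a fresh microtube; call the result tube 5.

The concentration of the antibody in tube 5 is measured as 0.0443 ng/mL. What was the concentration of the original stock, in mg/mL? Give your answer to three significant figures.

Step 1: 0.75 mL brought to 9.375 mL → factor 9.375/0.75 = 12.5
Step 2: 0.22 mL brought to 3150 μL → factor 3.15/0.22 = 14.318
Step 3: 35 μL + 13.1 mL = 13135 μL total → factor 13135/35 = 375.29
Step 4: 65 μL + 4300 μL = 4365 μL total → factor 4365/65 = 67.154
Step 5: 30 μL + 345 μL = 375 μL total → factor 375/30 = 12.5
Overall dilution factor = 12.5 × 14.318 × 375.29 × 67.154 × 12.5 = 5.6382 × 10^7
Stock = 0.0443 ng/mL × 5.6382 × 10^7 = 2.498 × 10^6 ng/mL = 2.50 mg/mL

2.50 mg/mL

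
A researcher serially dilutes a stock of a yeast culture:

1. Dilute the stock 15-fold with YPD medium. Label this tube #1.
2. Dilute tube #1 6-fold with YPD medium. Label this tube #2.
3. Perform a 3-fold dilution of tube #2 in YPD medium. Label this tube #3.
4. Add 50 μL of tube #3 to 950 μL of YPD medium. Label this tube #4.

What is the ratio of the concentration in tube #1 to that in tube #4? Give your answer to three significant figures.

360

Step 1: 15-fold → factor 15
Step 2: 6-fold → factor 6
Step 3: 3-fold → factor 3
Step 4: 50 μL + 950 μL = 1000 μL total → factor 1000/50 = 20
Dilution factor to tube #1 = 15; to tube #4 = 5400
[tube #1]/[tube #4] = (factor to tube #4)/(factor to tube #1) = 5400/15 = 360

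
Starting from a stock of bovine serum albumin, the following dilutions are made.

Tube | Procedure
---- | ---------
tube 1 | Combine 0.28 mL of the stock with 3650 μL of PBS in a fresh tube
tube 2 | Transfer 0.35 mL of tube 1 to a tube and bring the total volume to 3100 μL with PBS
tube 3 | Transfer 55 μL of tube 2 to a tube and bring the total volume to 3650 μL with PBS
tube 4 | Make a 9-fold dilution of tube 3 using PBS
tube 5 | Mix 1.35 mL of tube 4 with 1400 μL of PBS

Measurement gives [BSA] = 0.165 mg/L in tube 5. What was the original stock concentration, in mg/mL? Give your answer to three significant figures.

25.0 mg/mL

Step 1: 0.28 mL + 3650 μL = 3.93 mL total → factor 3.93/0.28 = 14.036
Step 2: 0.35 mL brought to 3100 μL → factor 3.1/0.35 = 8.8571
Step 3: 55 μL brought to 3650 μL → factor 3650/55 = 66.364
Step 4: 9-fold → factor 9
Step 5: 1.35 mL + 1400 μL = 2.75 mL total → factor 2.75/1.35 = 2.037
Overall dilution factor = 14.036 × 8.8571 × 66.364 × 9 × 2.037 = 1.5125 × 10^5
Stock = 0.165 mg/L × 1.5125 × 10^5 = 2.496 × 10^4 mg/L = 25.0 mg/mL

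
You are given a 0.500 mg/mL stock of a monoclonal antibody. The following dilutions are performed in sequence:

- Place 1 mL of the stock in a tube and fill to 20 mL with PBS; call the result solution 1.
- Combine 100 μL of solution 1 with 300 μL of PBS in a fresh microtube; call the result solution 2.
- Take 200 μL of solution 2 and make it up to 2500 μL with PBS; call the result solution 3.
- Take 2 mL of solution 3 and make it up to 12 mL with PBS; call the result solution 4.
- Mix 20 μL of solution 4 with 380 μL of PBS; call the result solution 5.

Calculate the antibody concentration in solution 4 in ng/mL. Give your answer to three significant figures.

83.3 ng/mL

Step 1: 1 mL brought to 20 mL → factor 20/1 = 20
Step 2: 100 μL + 300 μL = 400 μL total → factor 400/100 = 4
Step 3: 200 μL brought to 2500 μL → factor 2500/200 = 12.5
Step 4: 2 mL brought to 12 mL → factor 12/2 = 6
Dilution factor through solution 4 = 20 × 4 × 12.5 × 6 = 6000
[solution 4] = 0.500 mg/mL / 6000 = 8.333 × 10^-5 mg/mL = 83.3 ng/mL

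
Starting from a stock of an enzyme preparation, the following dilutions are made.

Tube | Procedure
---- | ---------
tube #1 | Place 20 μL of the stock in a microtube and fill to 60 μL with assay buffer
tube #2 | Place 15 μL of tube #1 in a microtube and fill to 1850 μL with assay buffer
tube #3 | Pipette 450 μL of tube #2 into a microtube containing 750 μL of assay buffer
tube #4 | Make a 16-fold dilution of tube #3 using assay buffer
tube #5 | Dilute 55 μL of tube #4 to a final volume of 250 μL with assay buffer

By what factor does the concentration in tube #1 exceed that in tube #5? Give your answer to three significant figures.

Step 1: 20 μL brought to 60 μL → factor 60/20 = 3
Step 2: 15 μL brought to 1850 μL → factor 1850/15 = 123.33
Step 3: 450 μL + 750 μL = 1200 μL total → factor 1200/450 = 2.6667
Step 4: 16-fold → factor 16
Step 5: 55 μL brought to 250 μL → factor 250/55 = 4.5455
Dilution factor to tube #1 = 3; to tube #5 = 71758
[tube #1]/[tube #5] = (factor to tube #5)/(factor to tube #1) = 71758/3 = 2.39 × 10^4

2.39 × 10^4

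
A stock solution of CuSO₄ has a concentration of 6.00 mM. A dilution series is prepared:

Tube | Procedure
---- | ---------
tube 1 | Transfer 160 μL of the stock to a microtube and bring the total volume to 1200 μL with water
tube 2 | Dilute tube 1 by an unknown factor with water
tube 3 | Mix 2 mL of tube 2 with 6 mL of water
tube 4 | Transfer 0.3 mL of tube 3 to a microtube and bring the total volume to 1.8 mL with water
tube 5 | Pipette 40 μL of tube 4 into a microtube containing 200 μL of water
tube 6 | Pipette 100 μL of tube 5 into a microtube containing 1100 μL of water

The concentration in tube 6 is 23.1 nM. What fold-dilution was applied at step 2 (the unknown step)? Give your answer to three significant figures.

Step 1: 160 μL brought to 1200 μL → factor 1200/160 = 7.5
Step 2: unknown factor x
Step 3: 2 mL + 6 mL = 8 mL total → factor 8/2 = 4
Step 4: 0.3 mL brought to 1.8 mL → factor 1.8/0.3 = 6
Step 5: 40 μL + 200 μL = 240 μL total → factor 240/40 = 6
Step 6: 100 μL + 1100 μL = 1200 μL total → factor 1200/100 = 12
Product of known-step factors = 12960
Overall factor = 6.00 mM / (23.1 nM) = 2.5974 × 10^5
x = 2.5974 × 10^5 / 12960 = 20.0

20.0-fold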